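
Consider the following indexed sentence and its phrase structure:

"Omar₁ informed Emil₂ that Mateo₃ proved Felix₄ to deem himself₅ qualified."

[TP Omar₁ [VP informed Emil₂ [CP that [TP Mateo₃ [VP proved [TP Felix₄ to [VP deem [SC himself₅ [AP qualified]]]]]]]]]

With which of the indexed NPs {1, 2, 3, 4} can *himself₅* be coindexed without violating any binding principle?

{4}

*himself* is an anaphor, so Principle A applies: it must be bound in its binding domain.
Binding domain of *himself₅*: the embedded TP, whose subject is Felix₄.
*Omar₁* c-commands the anaphor but is outside its binding domain → cannot satisfy Principle A.
*Emil₂* c-commands the anaphor but is outside its binding domain → cannot satisfy Principle A.
*Mateo₃* c-commands the anaphor but is outside its binding domain → cannot satisfy Principle A.
*Felix₄* c-commands the anaphor within its binding domain → licit binder.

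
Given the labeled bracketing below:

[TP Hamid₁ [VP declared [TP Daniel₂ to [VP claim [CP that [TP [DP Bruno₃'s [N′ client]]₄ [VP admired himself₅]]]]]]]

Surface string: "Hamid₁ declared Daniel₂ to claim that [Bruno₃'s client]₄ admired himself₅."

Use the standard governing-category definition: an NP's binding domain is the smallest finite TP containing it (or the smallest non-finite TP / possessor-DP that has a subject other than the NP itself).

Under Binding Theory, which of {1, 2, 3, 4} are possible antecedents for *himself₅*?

{4}

*himself* is an anaphor, so Principle A applies: it must be bound in its binding domain.
Binding domain of *himself₅*: the embedded TP, whose subject is [Bruno₃'s client]₄.
*Hamid₁* c-commands the anaphor but is outside its binding domain → cannot satisfy Principle A.
*Daniel₂* c-commands the anaphor but is outside its binding domain → cannot satisfy Principle A.
*Bruno₃* does not c-command the anaphor → cannot bind it.
*[Bruno₃'s client]₄* c-commands the anaphor within its binding domain → licit binder.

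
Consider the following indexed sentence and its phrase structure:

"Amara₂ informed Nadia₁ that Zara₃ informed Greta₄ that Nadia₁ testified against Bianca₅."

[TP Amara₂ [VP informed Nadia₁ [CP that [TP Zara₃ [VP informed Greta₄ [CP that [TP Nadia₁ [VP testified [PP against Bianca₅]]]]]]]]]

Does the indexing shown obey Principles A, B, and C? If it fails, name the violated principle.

The two coindexed NPs are *Nadia₁* (the lower occurrence) and *Nadia₁* (the higher occurrence).
*Nadia₁* (the lower occurrence) is an R-expression. Principle C requires it to be free everywhere.
*Nadia₁* (the higher occurrence) c-commands it and carries the same index.
The R-expression is bound → Principle C violation.

Principle C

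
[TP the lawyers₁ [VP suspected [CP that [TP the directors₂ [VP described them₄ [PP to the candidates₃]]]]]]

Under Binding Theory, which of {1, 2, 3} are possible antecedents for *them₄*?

{1}

*them* is a pronoun, so Principle B applies: it must be free in its binding domain.
Binding domain of *them₄*: the embedded TP, whose subject is the directors₂.
*the lawyers₁* c-commands the pronoun but from outside its binding domain, and is not c-commanded by it → coindexation permitted.
*the directors₂* c-commands the pronoun within its binding domain → coindexation would violate Principle B.
*the candidates₃*: the pronoun c-commands this R-expression → coindexation would violate Principle C on *the candidates₃*.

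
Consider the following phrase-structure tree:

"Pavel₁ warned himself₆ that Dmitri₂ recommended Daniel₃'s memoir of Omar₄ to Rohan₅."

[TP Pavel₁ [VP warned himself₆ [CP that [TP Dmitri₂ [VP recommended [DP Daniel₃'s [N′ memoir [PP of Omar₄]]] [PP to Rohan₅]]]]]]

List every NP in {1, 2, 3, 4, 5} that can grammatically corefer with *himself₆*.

{1}

*himself* is an anaphor, so Principle A applies: it must be bound in its binding domain.
Binding domain of *himself₆*: the matrix TP, whose subject is Pavel₁.
*Pavel₁* c-commands the anaphor within its binding domain → licit binder.
*Dmitri₂* does not c-command the anaphor → cannot bind it.
*Daniel₃* does not c-command the anaphor → cannot bind it.
*Omar₄* does not c-command the anaphor → cannot bind it.
*Rohan₅* does not c-command the anaphor → cannot bind it.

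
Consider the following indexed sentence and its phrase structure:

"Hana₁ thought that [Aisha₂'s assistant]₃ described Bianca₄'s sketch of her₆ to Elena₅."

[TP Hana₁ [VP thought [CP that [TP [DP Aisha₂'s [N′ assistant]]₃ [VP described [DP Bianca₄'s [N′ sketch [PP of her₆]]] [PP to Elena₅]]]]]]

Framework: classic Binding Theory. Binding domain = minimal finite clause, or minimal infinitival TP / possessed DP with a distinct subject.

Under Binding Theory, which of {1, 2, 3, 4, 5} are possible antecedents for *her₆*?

{1, 2, 3, 5}

*her* is a pronoun, so Principle B applies: it must be free in its binding domain.
Binding domain of *her₆*: the possessed DP, whose subject is Bianca₄.
*Hana₁* c-commands the pronoun but from outside its binding domain, and is not c-commanded by it → coindexation permitted.
*Aisha₂* and the pronoun do not c-command one another → neither Principle B nor Principle C is at stake; coindexation permitted.
*[Aisha₂'s assistant]₃* c-commands the pronoun but from outside its binding domain, and is not c-commanded by it → coindexation permitted.
*Bianca₄* c-commands the pronoun within its binding domain → coindexation would violate Principle B.
*Elena₅* and the pronoun do not c-command one another → neither Principle B nor Principle C is at stake; coindexation permitted.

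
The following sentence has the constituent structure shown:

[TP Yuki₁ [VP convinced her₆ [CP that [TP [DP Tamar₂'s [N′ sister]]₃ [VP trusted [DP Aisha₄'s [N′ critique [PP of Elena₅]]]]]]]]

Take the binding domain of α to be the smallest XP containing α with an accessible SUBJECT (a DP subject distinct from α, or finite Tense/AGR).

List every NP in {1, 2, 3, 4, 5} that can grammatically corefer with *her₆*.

none

*her* is a pronoun, so Principle B applies: it must be free in its binding domain.
Binding domain of *her₆*: the matrix TP, whose subject is Yuki₁.
*Yuki₁* c-commands the pronoun within its binding domain → coindexation would violate Principle B.
*Tamar₂*: the pronoun c-commands this R-expression → coindexation would violate Principle C on *Tamar₂*.
*[Tamar₂'s sister]₃*: the pronoun c-commands this R-expression → coindexation would violate Principle C on *[Tamar₂'s sister]₃*.
*Aisha₄*: the pronoun c-commands this R-expression → coindexation would violate Principle C on *Aisha₄*.
*Elena₅*: the pronoun c-commands this R-expression → coindexation would violate Principle C on *Elena₅*.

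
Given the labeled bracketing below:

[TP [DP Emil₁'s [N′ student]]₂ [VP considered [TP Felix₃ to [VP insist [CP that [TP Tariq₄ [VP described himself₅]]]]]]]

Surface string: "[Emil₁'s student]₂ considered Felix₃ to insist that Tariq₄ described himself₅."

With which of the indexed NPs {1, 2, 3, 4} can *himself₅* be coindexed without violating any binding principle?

{4}

*himself* is an anaphor, so Principle A applies: it must be bound in its binding domain.
Binding domain of *himself₅*: the embedded TP, whose subject is Tariq₄.
*Emil₁* does not c-command the anaphor → cannot bind it.
*[Emil₁'s student]₂* c-commands the anaphor but is outside its binding domain → cannot satisfy Principle A.
*Felix₃* c-commands the anaphor but is outside its binding domain → cannot satisfy Principle A.
*Tariq₄* c-commands the anaphor within its binding domain → licit binder.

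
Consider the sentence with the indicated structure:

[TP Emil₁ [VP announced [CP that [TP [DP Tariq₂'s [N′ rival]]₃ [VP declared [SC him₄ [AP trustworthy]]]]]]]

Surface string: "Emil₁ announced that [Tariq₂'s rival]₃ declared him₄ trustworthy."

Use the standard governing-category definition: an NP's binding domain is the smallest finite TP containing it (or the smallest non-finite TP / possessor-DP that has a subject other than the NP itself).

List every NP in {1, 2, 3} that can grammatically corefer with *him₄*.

{1, 2}

*him* is a pronoun, so Principle B applies: it must be free in its binding domain.
Binding domain of *him₄*: the embedded TP, whose subject is [Tariq₂'s rival]₃.
*Emil₁* c-commands the pronoun but from outside its binding domain, and is not c-commanded by it → coindexation permitted.
*Tariq₂* and the pronoun do not c-command one another → neither Principle B nor Principle C is at stake; coindexation permitted.
*[Tariq₂'s rival]₃* c-commands the pronoun within its binding domain → coindexation would violate Principle B.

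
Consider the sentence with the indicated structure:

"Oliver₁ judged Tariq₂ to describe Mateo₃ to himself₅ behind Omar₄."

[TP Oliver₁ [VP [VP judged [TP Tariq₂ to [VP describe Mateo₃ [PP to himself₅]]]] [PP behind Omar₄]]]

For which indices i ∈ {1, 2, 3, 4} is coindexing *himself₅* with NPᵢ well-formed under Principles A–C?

{2, 3}

*himself* is an anaphor, so Principle A applies: it must be bound in its binding domain.
Binding domain of *himself₅*: the embedded TP, whose subject is Tariq₂.
*Oliver₁* c-commands the anaphor but is outside its binding domain → cannot satisfy Principle A.
*Tariq₂* c-commands the anaphor within its binding domain → licit binder.
*Mateo₃* c-commands the anaphor within its binding domain → licit binder.
*Omar₄* does not c-command the anaphor → cannot bind it.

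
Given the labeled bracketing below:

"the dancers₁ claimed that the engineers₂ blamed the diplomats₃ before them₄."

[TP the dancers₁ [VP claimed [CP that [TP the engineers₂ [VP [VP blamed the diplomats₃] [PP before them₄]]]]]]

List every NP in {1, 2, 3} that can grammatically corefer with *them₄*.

{1, 3}

*them* is a pronoun, so Principle B applies: it must be free in its binding domain.
Binding domain of *them₄*: the embedded TP, whose subject is the engineers₂.
*the dancers₁* c-commands the pronoun but from outside its binding domain, and is not c-commanded by it → coindexation permitted.
*the engineers₂* c-commands the pronoun within its binding domain → coindexation would violate Principle B.
*the diplomats₃* and the pronoun do not c-command one another → neither Principle B nor Principle C is at stake; coindexation permitted.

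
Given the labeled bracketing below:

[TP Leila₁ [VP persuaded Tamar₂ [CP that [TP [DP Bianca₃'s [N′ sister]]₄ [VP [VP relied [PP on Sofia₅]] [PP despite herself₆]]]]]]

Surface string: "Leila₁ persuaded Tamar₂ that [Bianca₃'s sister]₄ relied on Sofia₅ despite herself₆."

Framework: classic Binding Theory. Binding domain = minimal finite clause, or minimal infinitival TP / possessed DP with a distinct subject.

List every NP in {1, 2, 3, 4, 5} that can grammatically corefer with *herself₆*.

{4}

*herself* is an anaphor, so Principle A applies: it must be bound in its binding domain.
Binding domain of *herself₆*: the embedded TP, whose subject is [Bianca₃'s sister]₄.
*Leila₁* c-commands the anaphor but is outside its binding domain → cannot satisfy Principle A.
*Tamar₂* c-commands the anaphor but is outside its binding domain → cannot satisfy Principle A.
*Bianca₃* does not c-command the anaphor → cannot bind it.
*[Bianca₃'s sister]₄* c-commands the anaphor within its binding domain → licit binder.
*Sofia₅* does not c-command the anaphor → cannot bind it.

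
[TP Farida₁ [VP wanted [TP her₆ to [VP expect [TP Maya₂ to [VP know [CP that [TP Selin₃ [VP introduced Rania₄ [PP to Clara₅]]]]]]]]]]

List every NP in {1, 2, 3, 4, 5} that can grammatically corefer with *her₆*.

*her* is a pronoun, so Principle B applies: it must be free in its binding domain.
Binding domain of *her₆*: the matrix TP, whose subject is Farida₁.
*Farida₁* c-commands the pronoun within its binding domain → coindexation would violate Principle B.
*Maya₂*: the pronoun c-commands this R-expression → coindexation would violate Principle C on *Maya₂*.
*Selin₃*: the pronoun c-commands this R-expression → coindexation would violate Principle C on *Selin₃*.
*Rania₄*: the pronoun c-commands this R-expression → coindexation would violate Principle C on *Rania₄*.
*Clara₅*: the pronoun c-commands this R-expression → coindexation would violate Principle C on *Clara₅*.

none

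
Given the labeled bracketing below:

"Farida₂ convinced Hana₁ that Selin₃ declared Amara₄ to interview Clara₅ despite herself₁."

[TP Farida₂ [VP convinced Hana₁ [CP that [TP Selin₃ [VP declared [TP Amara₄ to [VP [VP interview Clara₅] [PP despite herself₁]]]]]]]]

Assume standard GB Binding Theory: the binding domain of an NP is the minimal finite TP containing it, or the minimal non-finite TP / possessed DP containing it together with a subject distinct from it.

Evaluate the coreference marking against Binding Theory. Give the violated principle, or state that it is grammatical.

Principle A

The two coindexed NPs are *Hana₁* and *herself₁*.
*herself₁* is an anaphor. Principle A requires it to be bound within its binding domain — the embedded TP, whose subject is Amara₄.
Within that domain it is c-commanded by *Amara₄*, which does not share its index.
*Hana₁* does c-command the anaphor, but from outside its binding domain.
The anaphor is unbound in its domain → Principle A violation.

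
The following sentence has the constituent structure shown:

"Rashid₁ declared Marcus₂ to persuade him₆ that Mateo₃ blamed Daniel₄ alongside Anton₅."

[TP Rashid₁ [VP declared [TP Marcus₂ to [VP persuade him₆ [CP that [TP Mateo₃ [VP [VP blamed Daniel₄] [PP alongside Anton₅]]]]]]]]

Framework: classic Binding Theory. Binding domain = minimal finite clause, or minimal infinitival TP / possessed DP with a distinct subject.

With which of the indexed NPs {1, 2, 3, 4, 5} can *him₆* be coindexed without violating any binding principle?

*him* is a pronoun, so Principle B applies: it must be free in its binding domain.
Binding domain of *him₆*: the embedded TP, whose subject is Marcus₂.
*Rashid₁* c-commands the pronoun but from outside its binding domain, and is not c-commanded by it → coindexation permitted.
*Marcus₂* c-commands the pronoun within its binding domain → coindexation would violate Principle B.
*Mateo₃*: the pronoun c-commands this R-expression → coindexation would violate Principle C on *Mateo₃*.
*Daniel₄*: the pronoun c-commands this R-expression → coindexation would violate Principle C on *Daniel₄*.
*Anton₅*: the pronoun c-commands this R-expression → coindexation would violate Principle C on *Anton₅*.

{1}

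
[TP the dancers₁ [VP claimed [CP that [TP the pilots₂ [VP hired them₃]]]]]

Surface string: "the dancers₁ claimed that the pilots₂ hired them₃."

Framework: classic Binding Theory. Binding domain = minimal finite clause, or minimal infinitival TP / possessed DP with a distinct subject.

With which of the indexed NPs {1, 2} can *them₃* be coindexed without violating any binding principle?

*them* is a pronoun, so Principle B applies: it must be free in its binding domain.
Binding domain of *them₃*: the embedded TP, whose subject is the pilots₂.
*the dancers₁* c-commands the pronoun but from outside its binding domain, and is not c-commanded by it → coindexation permitted.
*the pilots₂* c-commands the pronoun within its binding domain → coindexation would violate Principle B.

{1}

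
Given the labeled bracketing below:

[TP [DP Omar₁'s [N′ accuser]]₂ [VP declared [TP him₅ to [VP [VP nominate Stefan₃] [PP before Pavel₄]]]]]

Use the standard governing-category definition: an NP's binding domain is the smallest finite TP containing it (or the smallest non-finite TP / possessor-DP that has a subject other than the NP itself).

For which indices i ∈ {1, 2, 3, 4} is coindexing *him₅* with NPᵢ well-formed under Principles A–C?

*him* is a pronoun, so Principle B applies: it must be free in its binding domain.
Binding domain of *him₅*: the matrix TP, whose subject is [Omar₁'s accuser]₂.
*Omar₁* and the pronoun do not c-command one another → neither Principle B nor Principle C is at stake; coindexation permitted.
*[Omar₁'s accuser]₂* c-commands the pronoun within its binding domain → coindexation would violate Principle B.
*Stefan₃*: the pronoun c-commands this R-expression → coindexation would violate Principle C on *Stefan₃*.
*Pavel₄*: the pronoun c-commands this R-expression → coindexation would violate Principle C on *Pavel₄*.

{1}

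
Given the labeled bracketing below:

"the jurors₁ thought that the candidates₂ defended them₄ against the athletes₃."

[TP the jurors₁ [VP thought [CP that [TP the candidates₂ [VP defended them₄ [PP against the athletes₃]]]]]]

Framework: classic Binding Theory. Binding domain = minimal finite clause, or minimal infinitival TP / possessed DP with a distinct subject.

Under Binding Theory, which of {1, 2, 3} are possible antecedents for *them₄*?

{1}

*them* is a pronoun, so Principle B applies: it must be free in its binding domain.
Binding domain of *them₄*: the embedded TP, whose subject is the candidates₂.
*the jurors₁* c-commands the pronoun but from outside its binding domain, and is not c-commanded by it → coindexation permitted.
*the candidates₂* c-commands the pronoun within its binding domain → coindexation would violate Principle B.
*the athletes₃*: the pronoun c-commands this R-expression → coindexation would violate Principle C on *the athletes₃*.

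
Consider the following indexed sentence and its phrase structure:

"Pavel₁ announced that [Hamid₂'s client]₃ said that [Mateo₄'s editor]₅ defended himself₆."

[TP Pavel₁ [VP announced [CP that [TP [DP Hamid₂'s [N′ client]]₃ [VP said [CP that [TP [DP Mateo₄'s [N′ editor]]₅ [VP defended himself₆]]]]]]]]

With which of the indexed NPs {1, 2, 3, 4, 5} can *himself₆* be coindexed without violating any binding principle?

*himself* is an anaphor, so Principle A applies: it must be bound in its binding domain.
Binding domain of *himself₆*: the embedded TP, whose subject is [Mateo₄'s editor]₅.
*Pavel₁* c-commands the anaphor but is outside its binding domain → cannot satisfy Principle A.
*Hamid₂* does not c-command the anaphor → cannot bind it.
*[Hamid₂'s client]₃* c-commands the anaphor but is outside its binding domain → cannot satisfy Principle A.
*Mateo₄* does not c-command the anaphor → cannot bind it.
*[Mateo₄'s editor]₅* c-commands the anaphor within its binding domain → licit binder.

{5}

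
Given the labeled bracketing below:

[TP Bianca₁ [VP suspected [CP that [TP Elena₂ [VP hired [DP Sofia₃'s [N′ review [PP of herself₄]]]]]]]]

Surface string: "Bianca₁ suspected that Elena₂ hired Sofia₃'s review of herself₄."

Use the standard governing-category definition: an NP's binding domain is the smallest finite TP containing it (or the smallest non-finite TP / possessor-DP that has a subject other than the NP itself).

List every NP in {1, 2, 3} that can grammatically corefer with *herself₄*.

*herself* is an anaphor, so Principle A applies: it must be bound in its binding domain.
Binding domain of *herself₄*: the possessed DP, whose subject is Sofia₃.
*Bianca₁* c-commands the anaphor but is outside its binding domain → cannot satisfy Principle A.
*Elena₂* c-commands the anaphor but is outside its binding domain → cannot satisfy Principle A.
*Sofia₃* c-commands the anaphor within its binding domain → licit binder.

{3}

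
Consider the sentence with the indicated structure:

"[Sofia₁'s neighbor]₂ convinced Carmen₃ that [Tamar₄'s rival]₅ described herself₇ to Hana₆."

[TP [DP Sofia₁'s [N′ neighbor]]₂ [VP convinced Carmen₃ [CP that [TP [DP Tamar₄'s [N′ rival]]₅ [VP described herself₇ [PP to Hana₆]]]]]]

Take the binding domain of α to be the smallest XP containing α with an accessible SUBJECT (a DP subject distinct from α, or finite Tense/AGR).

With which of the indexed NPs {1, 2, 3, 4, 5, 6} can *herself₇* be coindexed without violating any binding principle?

*herself* is an anaphor, so Principle A applies: it must be bound in its binding domain.
Binding domain of *herself₇*: the embedded TP, whose subject is [Tamar₄'s rival]₅.
*Sofia₁* does not c-command the anaphor → cannot bind it.
*[Sofia₁'s neighbor]₂* c-commands the anaphor but is outside its binding domain → cannot satisfy Principle A.
*Carmen₃* c-commands the anaphor but is outside its binding domain → cannot satisfy Principle A.
*Tamar₄* does not c-command the anaphor → cannot bind it.
*[Tamar₄'s rival]₅* c-commands the anaphor within its binding domain → licit binder.
*Hana₆* does not c-command the anaphor → cannot bind it.

{5}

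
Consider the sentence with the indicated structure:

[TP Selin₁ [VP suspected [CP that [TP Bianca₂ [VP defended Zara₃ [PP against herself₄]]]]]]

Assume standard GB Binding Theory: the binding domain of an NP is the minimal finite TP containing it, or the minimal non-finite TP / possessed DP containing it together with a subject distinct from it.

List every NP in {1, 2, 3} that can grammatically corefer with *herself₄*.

{2, 3}

*herself* is an anaphor, so Principle A applies: it must be bound in its binding domain.
Binding domain of *herself₄*: the embedded TP, whose subject is Bianca₂.
*Selin₁* c-commands the anaphor but is outside its binding domain → cannot satisfy Principle A.
*Bianca₂* c-commands the anaphor within its binding domain → licit binder.
*Zara₃* c-commands the anaphor within its binding domain → licit binder.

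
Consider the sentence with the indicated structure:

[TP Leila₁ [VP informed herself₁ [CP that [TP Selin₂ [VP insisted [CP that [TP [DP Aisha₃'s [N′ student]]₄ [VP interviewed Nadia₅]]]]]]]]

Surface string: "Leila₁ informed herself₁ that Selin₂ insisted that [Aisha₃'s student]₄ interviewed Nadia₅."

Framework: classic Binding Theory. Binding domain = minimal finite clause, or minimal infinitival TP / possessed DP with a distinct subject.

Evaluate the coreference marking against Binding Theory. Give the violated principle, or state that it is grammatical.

grammatical

The two coindexed NPs are *Leila₁* and *herself₁*.
*herself₁* is an anaphor; its binding domain is the matrix TP, whose subject is Leila₁. *Leila₁* c-commands it within that domain and shares its index, so Principle A is satisfied.
*Leila₁* is an R-expression; *herself₁* does not c-command it, and no other NP shares its index, so Principle C is satisfied.
All principles are respected.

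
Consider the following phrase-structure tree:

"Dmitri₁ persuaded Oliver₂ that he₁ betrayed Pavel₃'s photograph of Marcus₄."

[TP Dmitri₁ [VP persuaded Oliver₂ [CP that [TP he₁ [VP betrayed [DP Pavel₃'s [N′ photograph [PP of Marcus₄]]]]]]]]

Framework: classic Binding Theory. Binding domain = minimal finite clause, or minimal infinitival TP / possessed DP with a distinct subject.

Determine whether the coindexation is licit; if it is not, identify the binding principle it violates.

grammatical

The two coindexed NPs are *Dmitri₁* and *he₁*.
*he₁* is a pronoun; nothing c-commands it within its binding domain (the embedded TP.), so Principle B holds trivially.
*Dmitri₁* is an R-expression; *he₁* does not c-command it, and no other NP shares its index, so Principle C is satisfied.
All principles are respected.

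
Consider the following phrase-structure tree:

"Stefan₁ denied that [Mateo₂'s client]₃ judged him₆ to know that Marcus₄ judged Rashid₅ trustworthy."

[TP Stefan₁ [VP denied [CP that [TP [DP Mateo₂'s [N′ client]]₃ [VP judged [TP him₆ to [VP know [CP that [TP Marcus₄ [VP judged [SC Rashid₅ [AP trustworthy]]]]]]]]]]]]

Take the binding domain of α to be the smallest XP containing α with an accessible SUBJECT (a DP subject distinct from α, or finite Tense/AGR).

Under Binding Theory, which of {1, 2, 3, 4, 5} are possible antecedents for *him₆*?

{1, 2}

*him* is a pronoun, so Principle B applies: it must be free in its binding domain.
Binding domain of *him₆*: the embedded TP, whose subject is [Mateo₂'s client]₃.
*Stefan₁* c-commands the pronoun but from outside its binding domain, and is not c-commanded by it → coindexation permitted.
*Mateo₂* and the pronoun do not c-command one another → neither Principle B nor Principle C is at stake; coindexation permitted.
*[Mateo₂'s client]₃* c-commands the pronoun within its binding domain → coindexation would violate Principle B.
*Marcus₄*: the pronoun c-commands this R-expression → coindexation would violate Principle C on *Marcus₄*.
*Rashid₅*: the pronoun c-commands this R-expression → coindexation would violate Principle C on *Rashid₅*.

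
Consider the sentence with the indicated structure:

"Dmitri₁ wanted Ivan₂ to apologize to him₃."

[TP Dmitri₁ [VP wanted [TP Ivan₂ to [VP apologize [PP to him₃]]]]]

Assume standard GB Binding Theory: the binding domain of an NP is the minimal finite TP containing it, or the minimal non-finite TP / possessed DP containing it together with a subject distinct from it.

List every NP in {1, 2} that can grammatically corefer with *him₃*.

*him* is a pronoun, so Principle B applies: it must be free in its binding domain.
Binding domain of *him₃*: the embedded TP, whose subject is Ivan₂.
*Dmitri₁* c-commands the pronoun but from outside its binding domain, and is not c-commanded by it → coindexation permitted.
*Ivan₂* c-commands the pronoun within its binding domain → coindexation would violate Principle B.

{1}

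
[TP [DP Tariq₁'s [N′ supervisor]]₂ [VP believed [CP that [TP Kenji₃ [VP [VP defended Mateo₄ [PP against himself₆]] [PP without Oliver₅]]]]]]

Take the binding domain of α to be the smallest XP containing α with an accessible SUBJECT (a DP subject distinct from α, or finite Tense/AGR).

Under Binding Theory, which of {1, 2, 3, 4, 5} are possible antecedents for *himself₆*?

*himself* is an anaphor, so Principle A applies: it must be bound in its binding domain.
Binding domain of *himself₆*: the embedded TP, whose subject is Kenji₃.
*Tariq₁* does not c-command the anaphor → cannot bind it.
*[Tariq₁'s supervisor]₂* c-commands the anaphor but is outside its binding domain → cannot satisfy Principle A.
*Kenji₃* c-commands the anaphor within its binding domain → licit binder.
*Mateo₄* c-commands the anaphor within its binding domain → licit binder.
*Oliver₅* does not c-command the anaphor → cannot bind it.

{3, 4}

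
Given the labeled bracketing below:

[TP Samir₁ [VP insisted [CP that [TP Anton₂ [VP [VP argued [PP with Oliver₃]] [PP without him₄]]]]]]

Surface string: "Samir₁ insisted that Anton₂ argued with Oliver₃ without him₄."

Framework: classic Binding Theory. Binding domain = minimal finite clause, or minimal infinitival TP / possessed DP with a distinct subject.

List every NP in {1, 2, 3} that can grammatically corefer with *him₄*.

{1, 3}

*him* is a pronoun, so Principle B applies: it must be free in its binding domain.
Binding domain of *him₄*: the embedded TP, whose subject is Anton₂.
*Samir₁* c-commands the pronoun but from outside its binding domain, and is not c-commanded by it → coindexation permitted.
*Anton₂* c-commands the pronoun within its binding domain → coindexation would violate Principle B.
*Oliver₃* and the pronoun do not c-command one another → neither Principle B nor Principle C is at stake; coindexation permitted.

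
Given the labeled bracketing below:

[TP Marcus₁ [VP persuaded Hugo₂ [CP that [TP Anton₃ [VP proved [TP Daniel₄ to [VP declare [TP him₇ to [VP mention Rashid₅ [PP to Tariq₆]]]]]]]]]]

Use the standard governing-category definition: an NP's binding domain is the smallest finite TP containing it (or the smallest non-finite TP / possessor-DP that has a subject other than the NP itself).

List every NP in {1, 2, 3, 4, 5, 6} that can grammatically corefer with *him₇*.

{1, 2, 3}

*him* is a pronoun, so Principle B applies: it must be free in its binding domain.
Binding domain of *him₇*: the embedded TP, whose subject is Daniel₄.
*Marcus₁* c-commands the pronoun but from outside its binding domain, and is not c-commanded by it → coindexation permitted.
*Hugo₂* c-commands the pronoun but from outside its binding domain, and is not c-commanded by it → coindexation permitted.
*Anton₃* c-commands the pronoun but from outside its binding domain, and is not c-commanded by it → coindexation permitted.
*Daniel₄* c-commands the pronoun within its binding domain → coindexation would violate Principle B.
*Rashid₅*: the pronoun c-commands this R-expression → coindexation would violate Principle C on *Rashid₅*.
*Tariq₆*: the pronoun c-commands this R-expression → coindexation would violate Principle C on *Tariq₆*.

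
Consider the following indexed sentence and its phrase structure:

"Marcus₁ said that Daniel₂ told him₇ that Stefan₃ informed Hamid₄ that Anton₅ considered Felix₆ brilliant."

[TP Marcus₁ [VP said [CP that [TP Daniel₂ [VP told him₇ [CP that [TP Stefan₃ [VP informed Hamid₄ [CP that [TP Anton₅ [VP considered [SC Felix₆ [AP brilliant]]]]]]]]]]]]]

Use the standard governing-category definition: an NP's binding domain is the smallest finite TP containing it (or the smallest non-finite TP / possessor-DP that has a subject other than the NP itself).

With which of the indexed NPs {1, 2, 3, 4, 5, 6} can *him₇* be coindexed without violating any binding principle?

*him* is a pronoun, so Principle B applies: it must be free in its binding domain.
Binding domain of *him₇*: the embedded TP, whose subject is Daniel₂.
*Marcus₁* c-commands the pronoun but from outside its binding domain, and is not c-commanded by it → coindexation permitted.
*Daniel₂* c-commands the pronoun within its binding domain → coindexation would violate Principle B.
*Stefan₃*: the pronoun c-commands this R-expression → coindexation would violate Principle C on *Stefan₃*.
*Hamid₄*: the pronoun c-commands this R-expression → coindexation would violate Principle C on *Hamid₄*.
*Anton₅*: the pronoun c-commands this R-expression → coindexation would violate Principle C on *Anton₅*.
*Felix₆*: the pronoun c-commands this R-expression → coindexation would violate Principle C on *Felix₆*.

{1}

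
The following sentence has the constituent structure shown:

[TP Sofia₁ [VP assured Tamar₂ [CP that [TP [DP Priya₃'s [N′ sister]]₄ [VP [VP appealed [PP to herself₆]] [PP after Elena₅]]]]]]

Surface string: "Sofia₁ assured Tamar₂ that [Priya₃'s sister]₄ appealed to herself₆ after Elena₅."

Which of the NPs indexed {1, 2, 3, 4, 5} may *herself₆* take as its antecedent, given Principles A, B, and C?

{4}

*herself* is an anaphor, so Principle A applies: it must be bound in its binding domain.
Binding domain of *herself₆*: the embedded TP, whose subject is [Priya₃'s sister]₄.
*Sofia₁* c-commands the anaphor but is outside its binding domain → cannot satisfy Principle A.
*Tamar₂* c-commands the anaphor but is outside its binding domain → cannot satisfy Principle A.
*Priya₃* does not c-command the anaphor → cannot bind it.
*[Priya₃'s sister]₄* c-commands the anaphor within its binding domain → licit binder.
*Elena₅* does not c-command the anaphor → cannot bind it.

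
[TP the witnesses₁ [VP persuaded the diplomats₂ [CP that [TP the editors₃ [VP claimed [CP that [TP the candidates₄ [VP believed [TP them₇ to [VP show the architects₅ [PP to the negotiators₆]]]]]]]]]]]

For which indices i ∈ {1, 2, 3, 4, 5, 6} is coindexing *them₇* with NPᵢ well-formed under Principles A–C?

*them* is a pronoun, so Principle B applies: it must be free in its binding domain.
Binding domain of *them₇*: the embedded TP, whose subject is the candidates₄.
*the witnesses₁* c-commands the pronoun but from outside its binding domain, and is not c-commanded by it → coindexation permitted.
*the diplomats₂* c-commands the pronoun but from outside its binding domain, and is not c-commanded by it → coindexation permitted.
*the editors₃* c-commands the pronoun but from outside its binding domain, and is not c-commanded by it → coindexation permitted.
*the candidates₄* c-commands the pronoun within its binding domain → coindexation would violate Principle B.
*the architects₅*: the pronoun c-commands this R-expression → coindexation would violate Principle C on *the architects₅*.
*the negotiators₆*: the pronoun c-commands this R-expression → coindexation would violate Principle C on *the negotiators₆*.

{1, 2, 3}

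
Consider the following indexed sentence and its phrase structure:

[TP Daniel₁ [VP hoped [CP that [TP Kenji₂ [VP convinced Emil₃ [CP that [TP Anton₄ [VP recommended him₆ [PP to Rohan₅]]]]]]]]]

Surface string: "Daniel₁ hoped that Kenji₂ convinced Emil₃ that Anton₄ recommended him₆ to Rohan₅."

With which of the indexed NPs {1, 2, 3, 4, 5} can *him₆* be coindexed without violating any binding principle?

*him* is a pronoun, so Principle B applies: it must be free in its binding domain.
Binding domain of *him₆*: the embedded TP, whose subject is Anton₄.
*Daniel₁* c-commands the pronoun but from outside its binding domain, and is not c-commanded by it → coindexation permitted.
*Kenji₂* c-commands the pronoun but from outside its binding domain, and is not c-commanded by it → coindexation permitted.
*Emil₃* c-commands the pronoun but from outside its binding domain, and is not c-commanded by it → coindexation permitted.
*Anton₄* c-commands the pronoun within its binding domain → coindexation would violate Principle B.
*Rohan₅*: the pronoun c-commands this R-expression → coindexation would violate Principle C on *Rohan₅*.

{1, 2, 3}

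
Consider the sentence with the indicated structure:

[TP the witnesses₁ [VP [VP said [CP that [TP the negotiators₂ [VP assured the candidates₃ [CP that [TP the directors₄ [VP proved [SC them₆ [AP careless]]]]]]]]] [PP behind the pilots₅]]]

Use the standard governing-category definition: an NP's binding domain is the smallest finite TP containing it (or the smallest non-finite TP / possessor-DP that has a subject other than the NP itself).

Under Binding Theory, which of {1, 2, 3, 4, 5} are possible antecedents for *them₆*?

{1, 2, 3, 5}

*them* is a pronoun, so Principle B applies: it must be free in its binding domain.
Binding domain of *them₆*: the embedded TP, whose subject is the directors₄.
*the witnesses₁* c-commands the pronoun but from outside its binding domain, and is not c-commanded by it → coindexation permitted.
*the negotiators₂* c-commands the pronoun but from outside its binding domain, and is not c-commanded by it → coindexation permitted.
*the candidates₃* c-commands the pronoun but from outside its binding domain, and is not c-commanded by it → coindexation permitted.
*the directors₄* c-commands the pronoun within its binding domain → coindexation would violate Principle B.
*the pilots₅* and the pronoun do not c-command one another → neither Principle B nor Principle C is at stake; coindexation permitted.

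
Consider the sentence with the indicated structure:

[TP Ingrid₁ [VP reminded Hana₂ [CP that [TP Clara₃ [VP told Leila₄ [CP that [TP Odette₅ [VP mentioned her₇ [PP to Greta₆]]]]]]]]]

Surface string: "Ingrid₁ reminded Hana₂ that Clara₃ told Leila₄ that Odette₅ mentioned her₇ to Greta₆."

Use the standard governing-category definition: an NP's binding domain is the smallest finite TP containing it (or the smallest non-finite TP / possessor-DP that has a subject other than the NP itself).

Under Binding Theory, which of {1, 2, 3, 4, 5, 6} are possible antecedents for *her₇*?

*her* is a pronoun, so Principle B applies: it must be free in its binding domain.
Binding domain of *her₇*: the embedded TP, whose subject is Odette₅.
*Ingrid₁* c-commands the pronoun but from outside its binding domain, and is not c-commanded by it → coindexation permitted.
*Hana₂* c-commands the pronoun but from outside its binding domain, and is not c-commanded by it → coindexation permitted.
*Clara₃* c-commands the pronoun but from outside its binding domain, and is not c-commanded by it → coindexation permitted.
*Leila₄* c-commands the pronoun but from outside its binding domain, and is not c-commanded by it → coindexation permitted.
*Odette₅* c-commands the pronoun within its binding domain → coindexation would violate Principle B.
*Greta₆*: the pronoun c-commands this R-expression → coindexation would violate Principle C on *Greta₆*.

{1, 2, 3, 4}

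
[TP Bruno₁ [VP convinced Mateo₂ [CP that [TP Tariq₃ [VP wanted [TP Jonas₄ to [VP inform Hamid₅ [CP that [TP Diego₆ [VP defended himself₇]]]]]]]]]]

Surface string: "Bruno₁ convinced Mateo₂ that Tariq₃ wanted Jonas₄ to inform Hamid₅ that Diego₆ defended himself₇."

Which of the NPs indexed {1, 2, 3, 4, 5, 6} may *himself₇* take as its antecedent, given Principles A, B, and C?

*himself* is an anaphor, so Principle A applies: it must be bound in its binding domain.
Binding domain of *himself₇*: the embedded TP, whose subject is Diego₆.
*Bruno₁* c-commands the anaphor but is outside its binding domain → cannot satisfy Principle A.
*Mateo₂* c-commands the anaphor but is outside its binding domain → cannot satisfy Principle A.
*Tariq₃* c-commands the anaphor but is outside its binding domain → cannot satisfy Principle A.
*Jonas₄* c-commands the anaphor but is outside its binding domain → cannot satisfy Principle A.
*Hamid₅* c-commands the anaphor but is outside its binding domain → cannot satisfy Principle A.
*Diego₆* c-commands the anaphor within its binding domain → licit binder.

{6}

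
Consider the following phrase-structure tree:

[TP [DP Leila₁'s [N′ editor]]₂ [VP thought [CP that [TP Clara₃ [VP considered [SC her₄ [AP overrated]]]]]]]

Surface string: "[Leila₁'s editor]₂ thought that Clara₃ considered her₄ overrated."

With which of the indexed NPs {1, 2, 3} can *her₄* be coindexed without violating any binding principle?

*her* is a pronoun, so Principle B applies: it must be free in its binding domain.
Binding domain of *her₄*: the embedded TP, whose subject is Clara₃.
*Leila₁* and the pronoun do not c-command one another → neither Principle B nor Principle C is at stake; coindexation permitted.
*[Leila₁'s editor]₂* c-commands the pronoun but from outside its binding domain, and is not c-commanded by it → coindexation permitted.
*Clara₃* c-commands the pronoun within its binding domain → coindexation would violate Principle B.

{1, 2}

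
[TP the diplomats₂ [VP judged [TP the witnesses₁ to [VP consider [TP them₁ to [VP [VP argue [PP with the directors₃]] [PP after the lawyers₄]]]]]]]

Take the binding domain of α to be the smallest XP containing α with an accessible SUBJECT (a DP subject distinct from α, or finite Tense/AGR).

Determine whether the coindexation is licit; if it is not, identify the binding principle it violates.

Principle B

The two coindexed NPs are *the witnesses₁* and *them₁*.
*them₁* is a pronoun. Its binding domain is the embedded TP, whose subject is the witnesses₁.
*the witnesses₁* c-commands it within that domain and carries the same index.
The pronoun is locally bound → Principle B violation.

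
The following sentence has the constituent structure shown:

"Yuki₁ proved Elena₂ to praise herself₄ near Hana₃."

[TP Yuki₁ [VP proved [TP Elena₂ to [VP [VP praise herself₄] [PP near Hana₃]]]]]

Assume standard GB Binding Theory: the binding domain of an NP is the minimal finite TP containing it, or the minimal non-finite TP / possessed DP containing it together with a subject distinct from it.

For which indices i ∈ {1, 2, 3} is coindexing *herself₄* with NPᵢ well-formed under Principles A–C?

{2}

*herself* is an anaphor, so Principle A applies: it must be bound in its binding domain.
Binding domain of *herself₄*: the embedded TP, whose subject is Elena₂.
*Yuki₁* c-commands the anaphor but is outside its binding domain → cannot satisfy Principle A.
*Elena₂* c-commands the anaphor within its binding domain → licit binder.
*Hana₃* does not c-command the anaphor → cannot bind it.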